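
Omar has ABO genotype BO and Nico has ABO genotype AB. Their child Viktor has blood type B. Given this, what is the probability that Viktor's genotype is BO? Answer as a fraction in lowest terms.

Cross BO × AB → 1/4 AB, 1/4 AO, 1/4 BB, 1/4 BO.
Type-B genotypes among offspring: BB (1/4), BO (1/4); total 1/2.
P(BO | type B) = (1/4) / (1/2) = 1/2.

1/2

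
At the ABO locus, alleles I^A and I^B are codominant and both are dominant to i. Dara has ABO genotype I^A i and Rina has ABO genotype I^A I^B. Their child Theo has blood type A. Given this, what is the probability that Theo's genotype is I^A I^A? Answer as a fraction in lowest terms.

Cross I^A i × I^A I^B → 1/4 I^A I^A, 1/4 I^A I^B, 1/4 I^A i, 1/4 I^B i.
Type-A genotypes among offspring: I^A I^A (1/4), I^A i (1/4); total 1/2.
P(I^A I^A | type A) = (1/4) / (1/2) = 1/2.

1/2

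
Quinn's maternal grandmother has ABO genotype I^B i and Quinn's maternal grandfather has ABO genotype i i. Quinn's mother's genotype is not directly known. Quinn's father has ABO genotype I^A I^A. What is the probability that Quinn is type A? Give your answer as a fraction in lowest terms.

Quinn's mother's ABO genotype from I^B i × i i: 1/2 I^B i, 1/2 i i.
Crossing each possibility with the father I^A I^A and summing P(type A): 1/2·1/2 + 1/2·1 = 3/4.

3/4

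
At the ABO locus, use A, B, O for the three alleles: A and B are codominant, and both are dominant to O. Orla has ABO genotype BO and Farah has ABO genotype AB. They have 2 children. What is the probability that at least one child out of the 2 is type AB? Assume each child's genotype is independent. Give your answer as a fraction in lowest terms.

ABO cross BO × AB → 1/4 A, 1/2 B, 1/4 AB.
So P(type AB) = 1/4 per child.
P(none) = (3/4)^2 = 9/16; P(at least one) = 1 − 9/16 = 7/16.

7/16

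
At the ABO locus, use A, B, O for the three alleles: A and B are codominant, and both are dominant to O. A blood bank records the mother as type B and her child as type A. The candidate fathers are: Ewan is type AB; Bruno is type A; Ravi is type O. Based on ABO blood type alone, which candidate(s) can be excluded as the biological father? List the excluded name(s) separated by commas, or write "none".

A candidate is excluded only if no genotype consistent with his phenotype could produce a type A child with a type B mother.
Ravi (type O): no genotype consistent with that phenotype can produce a type-A child with a type-B mother.

Ravi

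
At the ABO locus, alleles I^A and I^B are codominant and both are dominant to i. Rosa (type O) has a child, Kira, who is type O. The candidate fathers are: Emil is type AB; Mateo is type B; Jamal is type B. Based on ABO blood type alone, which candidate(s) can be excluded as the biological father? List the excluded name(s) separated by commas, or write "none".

A candidate is excluded only if no genotype consistent with his phenotype could produce a type O child with a type O mother.
Emil (type AB): no genotype consistent with that phenotype can produce a type-O child with a type-O mother.

Emil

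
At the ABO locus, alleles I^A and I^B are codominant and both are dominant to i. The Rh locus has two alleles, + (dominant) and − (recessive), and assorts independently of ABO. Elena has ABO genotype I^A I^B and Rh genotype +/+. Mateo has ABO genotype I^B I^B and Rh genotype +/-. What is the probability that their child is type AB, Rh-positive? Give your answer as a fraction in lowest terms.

ABO cross I^A I^B × I^B I^B → offspring phenotypes: 1/2 B, 1/2 AB.
Rh cross +/+ × +/- → 1 Rh+.
Independent loci: P(type AB, Rh-positive) = 1/2 × 1 = 1/2.

1/2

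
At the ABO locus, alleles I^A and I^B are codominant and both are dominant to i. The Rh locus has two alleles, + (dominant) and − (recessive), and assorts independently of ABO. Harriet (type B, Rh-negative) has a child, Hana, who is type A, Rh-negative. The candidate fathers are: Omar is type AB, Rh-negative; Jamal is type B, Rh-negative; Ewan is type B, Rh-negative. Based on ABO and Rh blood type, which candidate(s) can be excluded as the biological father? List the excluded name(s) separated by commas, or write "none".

Jamal, Ewan

A candidate is excluded only if no genotype consistent with his phenotype could produce a type A, Rh-negative child with a type B, Rh-negative mother.
Jamal (type B, Rh-): no genotype consistent with that phenotype can produce a type-A Rh- child with a type-B mother.
Ewan (type B, Rh-): no genotype consistent with that phenotype can produce a type-A Rh- child with a type-B mother.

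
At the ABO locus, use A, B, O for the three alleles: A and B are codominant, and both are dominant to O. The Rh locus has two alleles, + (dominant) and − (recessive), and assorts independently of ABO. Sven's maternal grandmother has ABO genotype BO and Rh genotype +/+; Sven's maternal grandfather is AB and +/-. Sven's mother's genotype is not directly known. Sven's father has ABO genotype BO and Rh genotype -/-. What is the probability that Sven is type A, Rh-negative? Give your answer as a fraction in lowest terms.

1/32

Sven's mother's ABO genotype from BO × AB: 1/4 AB, 1/4 AO, 1/4 BB, 1/4 BO.
Crossing each possibility with the father BO and summing P(type A): 1/4·1/4 + 1/4·1/4 + 1/4·0 + 1/4·0 = 1/8.
Similarly for Rh via the mother's Rh distribution: P(Rh-) = 1/4.
Independent loci: 1/8 × 1/4 = 1/32.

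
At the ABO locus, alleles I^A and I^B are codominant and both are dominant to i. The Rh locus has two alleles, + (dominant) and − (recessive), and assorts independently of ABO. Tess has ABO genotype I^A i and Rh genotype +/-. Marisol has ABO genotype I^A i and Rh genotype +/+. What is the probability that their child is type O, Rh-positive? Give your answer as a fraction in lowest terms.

ABO cross I^A i × I^A i → offspring phenotypes: 1/4 O, 3/4 A.
Rh cross +/- × +/+ → 1 Rh+.
Independent loci: P(type O, Rh-positive) = 1/4 × 1 = 1/4.

1/4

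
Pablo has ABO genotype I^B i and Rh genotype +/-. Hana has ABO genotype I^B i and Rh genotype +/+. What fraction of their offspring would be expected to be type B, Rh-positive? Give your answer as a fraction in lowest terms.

3/4

ABO cross I^B i × I^B i → offspring phenotypes: 1/4 O, 3/4 B.
Rh cross +/- × +/+ → 1 Rh+.
Independent loci: P(type B, Rh-positive) = 3/4 × 1 = 3/4.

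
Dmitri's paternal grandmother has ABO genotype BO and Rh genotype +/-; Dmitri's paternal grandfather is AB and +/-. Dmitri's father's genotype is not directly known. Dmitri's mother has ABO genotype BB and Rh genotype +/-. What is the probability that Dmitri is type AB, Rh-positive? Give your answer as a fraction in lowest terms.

3/16

Dmitri's father's ABO genotype from BO × AB: 1/4 AB, 1/4 AO, 1/4 BB, 1/4 BO.
Crossing each possibility with the mother BB and summing P(type AB): 1/4·1/2 + 1/4·1/2 + 1/4·0 + 1/4·0 = 1/4.
Similarly for Rh via the father's Rh distribution: P(Rh+) = 3/4.
Independent loci: 1/4 × 3/4 = 3/16.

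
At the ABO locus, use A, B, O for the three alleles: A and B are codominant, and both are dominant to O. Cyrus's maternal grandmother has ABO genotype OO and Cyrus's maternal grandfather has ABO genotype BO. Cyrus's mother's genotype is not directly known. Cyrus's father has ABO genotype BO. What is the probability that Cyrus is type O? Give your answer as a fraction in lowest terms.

Cyrus's mother's ABO genotype from OO × BO: 1/2 BO, 1/2 OO.
Crossing each possibility with the father BO and summing P(type O): 1/2·1/4 + 1/2·1/2 = 3/8.

3/8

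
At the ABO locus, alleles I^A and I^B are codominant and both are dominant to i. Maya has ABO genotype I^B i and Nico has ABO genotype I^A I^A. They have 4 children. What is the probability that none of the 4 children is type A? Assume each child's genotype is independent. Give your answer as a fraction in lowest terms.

1/16

ABO cross I^B i × I^A I^A → 1/2 A, 1/2 AB.
So P(type A) = 1/2 per child.
P(not type A) = 1/2 for one child; (1/2)^4 = 1/16.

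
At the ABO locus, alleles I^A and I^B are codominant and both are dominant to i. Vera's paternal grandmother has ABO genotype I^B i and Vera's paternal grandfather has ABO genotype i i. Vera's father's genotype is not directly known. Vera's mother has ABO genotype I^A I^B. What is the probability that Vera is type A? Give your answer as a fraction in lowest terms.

3/8

Vera's father's ABO genotype from I^B i × i i: 1/2 I^B i, 1/2 i i.
Crossing each possibility with the mother I^A I^B and summing P(type A): 1/2·1/4 + 1/2·1/2 = 3/8.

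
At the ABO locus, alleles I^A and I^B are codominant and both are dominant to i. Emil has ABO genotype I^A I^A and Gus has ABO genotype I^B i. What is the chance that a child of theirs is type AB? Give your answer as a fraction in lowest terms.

ABO cross I^A I^A × I^B i → offspring phenotypes: 1/2 A, 1/2 AB.
So P(type AB) = 1/2.

1/2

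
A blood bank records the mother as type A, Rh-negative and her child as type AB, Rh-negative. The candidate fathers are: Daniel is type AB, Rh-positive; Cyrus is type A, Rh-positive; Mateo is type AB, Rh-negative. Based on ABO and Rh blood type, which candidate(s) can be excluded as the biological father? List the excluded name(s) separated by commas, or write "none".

A candidate is excluded only if no genotype consistent with his phenotype could produce a type AB, Rh-negative child with a type A, Rh-negative mother.
Cyrus (type A, Rh+): no genotype consistent with that phenotype can produce a type-AB Rh- child with a type-A mother.

Cyrus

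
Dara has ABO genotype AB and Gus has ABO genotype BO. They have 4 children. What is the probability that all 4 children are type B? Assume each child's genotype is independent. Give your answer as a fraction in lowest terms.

1/16

ABO cross AB × BO → 1/4 A, 1/2 B, 1/4 AB.
So P(type B) = 1/2 per child.
All 4 independent: (1/2)^4 = 1/16.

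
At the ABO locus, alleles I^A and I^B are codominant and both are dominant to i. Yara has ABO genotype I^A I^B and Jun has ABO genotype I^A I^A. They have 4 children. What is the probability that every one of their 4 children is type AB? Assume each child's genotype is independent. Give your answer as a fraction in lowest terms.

1/16

ABO cross I^A I^B × I^A I^A → 1/2 A, 1/2 AB.
So P(type AB) = 1/2 per child.
All 4 independent: (1/2)^4 = 1/16.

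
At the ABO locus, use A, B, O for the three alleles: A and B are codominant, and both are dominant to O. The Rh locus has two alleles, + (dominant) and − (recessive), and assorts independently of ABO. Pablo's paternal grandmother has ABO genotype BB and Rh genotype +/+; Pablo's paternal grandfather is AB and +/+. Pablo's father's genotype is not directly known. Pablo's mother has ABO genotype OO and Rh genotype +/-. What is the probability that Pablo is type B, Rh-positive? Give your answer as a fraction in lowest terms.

3/4

Pablo's father's ABO genotype from BB × AB: 1/2 AB, 1/2 BB.
Crossing each possibility with the mother OO and summing P(type B): 1/2·1/2 + 1/2·1 = 3/4.
Similarly for Rh via the father's Rh distribution: P(Rh+) = 1.
Independent loci: 3/4 × 1 = 3/4.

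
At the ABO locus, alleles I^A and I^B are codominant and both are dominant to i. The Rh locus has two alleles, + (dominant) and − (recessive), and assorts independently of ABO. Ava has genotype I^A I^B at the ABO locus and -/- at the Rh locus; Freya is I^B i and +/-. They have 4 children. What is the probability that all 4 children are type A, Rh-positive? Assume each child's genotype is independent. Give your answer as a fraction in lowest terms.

ABO cross I^A I^B × I^B i → 1/4 A, 1/2 B, 1/4 AB.
Rh cross -/- × +/- → 1/2 Rh+, 1/2 Rh-; so P(type A, Rh-positive) = 1/4 × 1/2 = 1/8 per child.
All 4 independent: (1/8)^4 = 1/4096.

1/4096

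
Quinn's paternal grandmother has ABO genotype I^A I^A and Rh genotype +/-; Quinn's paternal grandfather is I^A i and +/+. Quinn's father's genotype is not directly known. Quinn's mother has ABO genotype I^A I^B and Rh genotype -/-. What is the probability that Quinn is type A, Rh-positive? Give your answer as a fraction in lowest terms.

3/8

Quinn's father's ABO genotype from I^A I^A × I^A i: 1/2 I^A I^A, 1/2 I^A i.
Crossing each possibility with the mother I^A I^B and summing P(type A): 1/2·1/2 + 1/2·1/2 = 1/2.
Similarly for Rh via the father's Rh distribution: P(Rh+) = 3/4.
Independent loci: 1/2 × 3/4 = 3/8.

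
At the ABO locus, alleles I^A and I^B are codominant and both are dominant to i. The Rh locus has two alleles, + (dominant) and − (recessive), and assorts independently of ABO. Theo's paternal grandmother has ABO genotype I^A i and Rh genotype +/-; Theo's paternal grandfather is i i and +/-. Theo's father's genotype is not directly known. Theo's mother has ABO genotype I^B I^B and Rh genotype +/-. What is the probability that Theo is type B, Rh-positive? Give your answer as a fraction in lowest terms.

9/16

Theo's father's ABO genotype from I^A i × i i: 1/2 I^A i, 1/2 i i.
Crossing each possibility with the mother I^B I^B and summing P(type B): 1/2·1/2 + 1/2·1 = 3/4.
Similarly for Rh via the father's Rh distribution: P(Rh+) = 3/4.
Independent loci: 3/4 × 3/4 = 9/16.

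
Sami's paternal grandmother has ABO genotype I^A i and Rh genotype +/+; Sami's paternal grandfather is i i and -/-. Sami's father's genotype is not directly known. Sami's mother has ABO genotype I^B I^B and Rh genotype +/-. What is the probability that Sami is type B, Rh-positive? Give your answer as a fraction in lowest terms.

9/16

Sami's father's ABO genotype from I^A i × i i: 1/2 I^A i, 1/2 i i.
Crossing each possibility with the mother I^B I^B and summing P(type B): 1/2·1/2 + 1/2·1 = 3/4.
Similarly for Rh via the father's Rh distribution: P(Rh+) = 3/4.
Independent loci: 3/4 × 3/4 = 9/16.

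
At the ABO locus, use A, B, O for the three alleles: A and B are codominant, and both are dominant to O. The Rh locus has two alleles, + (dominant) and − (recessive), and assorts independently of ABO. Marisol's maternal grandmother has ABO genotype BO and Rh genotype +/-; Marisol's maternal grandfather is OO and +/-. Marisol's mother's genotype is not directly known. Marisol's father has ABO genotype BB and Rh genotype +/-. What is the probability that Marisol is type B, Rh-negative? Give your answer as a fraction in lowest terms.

Marisol's mother's ABO genotype from BO × OO: 1/2 BO, 1/2 OO.
Crossing each possibility with the father BB and summing P(type B): 1/2·1 + 1/2·1 = 1.
Similarly for Rh via the mother's Rh distribution: P(Rh-) = 1/4.
Independent loci: 1 × 1/4 = 1/4.

1/4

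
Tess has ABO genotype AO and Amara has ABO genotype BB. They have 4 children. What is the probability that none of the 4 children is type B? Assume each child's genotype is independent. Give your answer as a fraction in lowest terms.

ABO cross AO × BB → 1/2 B, 1/2 AB.
So P(type B) = 1/2 per child.
P(not type B) = 1/2 for one child; (1/2)^4 = 1/16.

1/16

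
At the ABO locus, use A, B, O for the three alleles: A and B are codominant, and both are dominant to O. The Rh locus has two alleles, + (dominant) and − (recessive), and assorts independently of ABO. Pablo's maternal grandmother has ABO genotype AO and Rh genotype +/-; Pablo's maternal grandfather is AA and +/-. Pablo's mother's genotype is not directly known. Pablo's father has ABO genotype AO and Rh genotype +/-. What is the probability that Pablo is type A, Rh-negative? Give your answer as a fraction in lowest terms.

Pablo's mother's ABO genotype from AO × AA: 1/2 AA, 1/2 AO.
Crossing each possibility with the father AO and summing P(type A): 1/2·1 + 1/2·3/4 = 7/8.
Similarly for Rh via the mother's Rh distribution: P(Rh-) = 1/4.
Independent loci: 7/8 × 1/4 = 7/32.

7/32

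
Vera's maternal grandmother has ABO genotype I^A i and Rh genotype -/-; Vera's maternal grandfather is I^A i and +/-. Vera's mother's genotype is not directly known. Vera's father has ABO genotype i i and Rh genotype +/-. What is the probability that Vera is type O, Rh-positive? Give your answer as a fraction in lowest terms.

5/16

Vera's mother's ABO genotype from I^A i × I^A i: 1/4 I^A I^A, 1/2 I^A i, 1/4 i i.
Crossing each possibility with the father i i and summing P(type O): 1/4·0 + 1/2·1/2 + 1/4·1 = 1/2.
Similarly for Rh via the mother's Rh distribution: P(Rh+) = 5/8.
Independent loci: 1/2 × 5/8 = 5/16.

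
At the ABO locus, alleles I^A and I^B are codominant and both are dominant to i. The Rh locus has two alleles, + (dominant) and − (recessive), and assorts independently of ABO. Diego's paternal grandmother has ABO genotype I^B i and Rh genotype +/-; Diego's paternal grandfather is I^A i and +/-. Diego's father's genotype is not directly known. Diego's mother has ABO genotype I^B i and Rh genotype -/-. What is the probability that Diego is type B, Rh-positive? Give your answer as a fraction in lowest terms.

1/4

Diego's father's ABO genotype from I^B i × I^A i: 1/4 I^A I^B, 1/4 I^A i, 1/4 I^B i, 1/4 i i.
Crossing each possibility with the mother I^B i and summing P(type B): 1/4·1/2 + 1/4·1/4 + 1/4·3/4 + 1/4·1/2 = 1/2.
Similarly for Rh via the father's Rh distribution: P(Rh+) = 1/2.
Independent loci: 1/2 × 1/2 = 1/4.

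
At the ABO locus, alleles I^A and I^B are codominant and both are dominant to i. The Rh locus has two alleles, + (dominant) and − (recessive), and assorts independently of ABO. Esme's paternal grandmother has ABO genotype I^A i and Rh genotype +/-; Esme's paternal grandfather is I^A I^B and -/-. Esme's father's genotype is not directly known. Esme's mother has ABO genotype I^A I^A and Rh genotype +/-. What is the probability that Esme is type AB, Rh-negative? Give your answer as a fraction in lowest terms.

3/32

Esme's father's ABO genotype from I^A i × I^A I^B: 1/4 I^A I^A, 1/4 I^A I^B, 1/4 I^A i, 1/4 I^B i.
Crossing each possibility with the mother I^A I^A and summing P(type AB): 1/4·0 + 1/4·1/2 + 1/4·0 + 1/4·1/2 = 1/4.
Similarly for Rh via the father's Rh distribution: P(Rh-) = 3/8.
Independent loci: 1/4 × 3/8 = 3/32.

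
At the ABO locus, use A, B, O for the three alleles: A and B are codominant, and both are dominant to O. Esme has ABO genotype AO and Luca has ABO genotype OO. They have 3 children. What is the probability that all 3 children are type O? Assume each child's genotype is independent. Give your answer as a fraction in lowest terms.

1/8

ABO cross AO × OO → 1/2 O, 1/2 A.
So P(type O) = 1/2 per child.
All 3 independent: (1/2)^3 = 1/8.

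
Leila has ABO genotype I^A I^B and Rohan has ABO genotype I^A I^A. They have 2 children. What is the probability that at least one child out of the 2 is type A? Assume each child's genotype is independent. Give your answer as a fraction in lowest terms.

ABO cross I^A I^B × I^A I^A → 1/2 A, 1/2 AB.
So P(type A) = 1/2 per child.
P(none) = (1/2)^2 = 1/4; P(at least one) = 1 − 1/4 = 3/4.

3/4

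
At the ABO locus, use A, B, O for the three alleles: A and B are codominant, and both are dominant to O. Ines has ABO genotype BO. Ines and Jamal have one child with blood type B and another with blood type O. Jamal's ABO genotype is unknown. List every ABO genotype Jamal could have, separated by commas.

AO, BO, OO

For each candidate genotype of Jamal, check whether crossing it with BO can produce every observed child phenotype.
  AA → possible child types {A, AB} ✗
  AB → possible child types {A, B, AB} ✗
  AO → possible child types {O, A, B, AB} ✓
  BB → possible child types {B} ✗
  BO → possible child types {O, B} ✓
  OO → possible child types {O, B} ✓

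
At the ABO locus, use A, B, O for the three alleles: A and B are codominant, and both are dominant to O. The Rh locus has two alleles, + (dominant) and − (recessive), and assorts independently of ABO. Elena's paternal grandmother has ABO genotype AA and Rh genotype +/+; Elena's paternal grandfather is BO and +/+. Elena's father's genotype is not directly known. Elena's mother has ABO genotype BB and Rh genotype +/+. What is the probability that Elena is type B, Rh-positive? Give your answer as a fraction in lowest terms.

1/2

Elena's father's ABO genotype from AA × BO: 1/2 AB, 1/2 AO.
Crossing each possibility with the mother BB and summing P(type B): 1/2·1/2 + 1/2·1/2 = 1/2.
Similarly for Rh via the father's Rh distribution: P(Rh+) = 1.
Independent loci: 1/2 × 1 = 1/2.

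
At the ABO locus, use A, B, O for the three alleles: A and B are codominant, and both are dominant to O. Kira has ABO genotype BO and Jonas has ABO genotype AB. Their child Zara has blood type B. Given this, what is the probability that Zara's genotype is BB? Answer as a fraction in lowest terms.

1/2

Cross BO × AB → 1/4 AB, 1/4 AO, 1/4 BB, 1/4 BO.
Type-B genotypes among offspring: BB (1/4), BO (1/4); total 1/2.
P(BB | type B) = (1/4) / (1/2) = 1/2.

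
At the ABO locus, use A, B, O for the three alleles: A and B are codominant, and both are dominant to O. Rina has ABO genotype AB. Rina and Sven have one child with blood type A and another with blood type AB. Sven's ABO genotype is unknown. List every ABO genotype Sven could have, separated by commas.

AA, AB, AO, BO

For each candidate genotype of Sven, check whether crossing it with AB can produce every observed child phenotype.
  AA → possible child types {A, AB} ✓
  AB → possible child types {A, B, AB} ✓
  AO → possible child types {A, B, AB} ✓
  BB → possible child types {B, AB} ✗
  BO → possible child types {A, B, AB} ✓
  OO → possible child types {A, B} ✗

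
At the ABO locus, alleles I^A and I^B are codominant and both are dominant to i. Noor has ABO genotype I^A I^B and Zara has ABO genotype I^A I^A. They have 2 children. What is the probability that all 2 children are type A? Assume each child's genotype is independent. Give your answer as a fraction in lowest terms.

ABO cross I^A I^B × I^A I^A → 1/2 A, 1/2 AB.
So P(type A) = 1/2 per child.
All 2 independent: (1/2)^2 = 1/4.

1/4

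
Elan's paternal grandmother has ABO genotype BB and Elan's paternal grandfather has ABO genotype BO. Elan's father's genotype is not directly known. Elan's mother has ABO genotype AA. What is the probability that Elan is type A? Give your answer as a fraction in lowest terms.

1/4

Elan's father's ABO genotype from BB × BO: 1/2 BB, 1/2 BO.
Crossing each possibility with the mother AA and summing P(type A): 1/2·0 + 1/2·1/2 = 1/4.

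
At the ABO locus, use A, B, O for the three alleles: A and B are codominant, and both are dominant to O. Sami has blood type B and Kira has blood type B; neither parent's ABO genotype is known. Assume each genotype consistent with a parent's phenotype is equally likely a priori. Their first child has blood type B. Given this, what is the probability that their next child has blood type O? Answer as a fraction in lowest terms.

1/20

Possible genotypes: Sami ∈ {BB, BO}; Kira ∈ {BB, BO}.
Weight each parental genotype pair by prior × P(type-B child):
  BB × BB: posterior weight 4/15; P(next child type O) = 0.
  BB × BO: posterior weight 4/15; P(next child type O) = 0.
  BO × BB: posterior weight 4/15; P(next child type O) = 0.
  BO × BO: posterior weight 1/5; P(next child type O) = 1/4.
Weighted sum = 1/20.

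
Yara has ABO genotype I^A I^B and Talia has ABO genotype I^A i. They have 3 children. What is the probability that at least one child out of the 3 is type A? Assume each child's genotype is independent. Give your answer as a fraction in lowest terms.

ABO cross I^A I^B × I^A i → 1/2 A, 1/4 B, 1/4 AB.
So P(type A) = 1/2 per child.
P(none) = (1/2)^3 = 1/8; P(at least one) = 1 − 1/8 = 7/8.

7/8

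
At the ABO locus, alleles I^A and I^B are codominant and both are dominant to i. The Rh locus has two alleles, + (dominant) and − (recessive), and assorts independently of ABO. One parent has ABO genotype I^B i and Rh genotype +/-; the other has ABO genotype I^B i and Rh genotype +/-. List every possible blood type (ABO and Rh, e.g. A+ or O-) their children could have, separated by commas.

Gametes from I^B i × I^B i give offspring ABO genotypes I^B I^B, I^B i, i i, i.e. phenotypes O, B.
Rh cross +/- × +/- → phenotypes Rh+, Rh-.
Combining independently: O+, O-, B+, B-.

O+, O-, B+, B-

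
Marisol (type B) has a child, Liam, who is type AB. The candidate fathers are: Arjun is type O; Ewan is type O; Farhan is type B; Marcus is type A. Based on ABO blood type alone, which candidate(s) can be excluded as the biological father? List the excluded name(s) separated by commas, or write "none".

A candidate is excluded only if no genotype consistent with his phenotype could produce a type AB child with a type B mother.
Arjun (type O): no genotype consistent with that phenotype can produce a type-AB child with a type-B mother.
Ewan (type O): no genotype consistent with that phenotype can produce a type-AB child with a type-B mother.
Farhan (type B): no genotype consistent with that phenotype can produce a type-AB child with a type-B mother.

Arjun, Ewan, Farhan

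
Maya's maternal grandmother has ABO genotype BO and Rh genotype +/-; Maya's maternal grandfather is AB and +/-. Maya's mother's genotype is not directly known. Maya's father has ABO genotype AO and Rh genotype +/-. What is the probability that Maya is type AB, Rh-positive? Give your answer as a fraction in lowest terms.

Maya's mother's ABO genotype from BO × AB: 1/4 AB, 1/4 AO, 1/4 BB, 1/4 BO.
Crossing each possibility with the father AO and summing P(type AB): 1/4·1/4 + 1/4·0 + 1/4·1/2 + 1/4·1/4 = 1/4.
Similarly for Rh via the mother's Rh distribution: P(Rh+) = 3/4.
Independent loci: 1/4 × 3/4 = 3/16.

3/16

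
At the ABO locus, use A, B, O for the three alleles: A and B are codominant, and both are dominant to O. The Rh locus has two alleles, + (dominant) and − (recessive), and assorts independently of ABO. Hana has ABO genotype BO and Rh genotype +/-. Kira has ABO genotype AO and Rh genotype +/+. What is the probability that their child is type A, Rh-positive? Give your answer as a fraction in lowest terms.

ABO cross BO × AO → offspring phenotypes: 1/4 O, 1/4 A, 1/4 B, 1/4 AB.
Rh cross +/- × +/+ → 1 Rh+.
Independent loci: P(type A, Rh-positive) = 1/4 × 1 = 1/4.

1/4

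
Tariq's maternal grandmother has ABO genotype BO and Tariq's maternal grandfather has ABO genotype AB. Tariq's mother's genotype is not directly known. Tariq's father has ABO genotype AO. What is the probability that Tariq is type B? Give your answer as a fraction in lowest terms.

1/4

Tariq's mother's ABO genotype from BO × AB: 1/4 AB, 1/4 AO, 1/4 BB, 1/4 BO.
Crossing each possibility with the father AO and summing P(type B): 1/4·1/4 + 1/4·0 + 1/4·1/2 + 1/4·1/4 = 1/4.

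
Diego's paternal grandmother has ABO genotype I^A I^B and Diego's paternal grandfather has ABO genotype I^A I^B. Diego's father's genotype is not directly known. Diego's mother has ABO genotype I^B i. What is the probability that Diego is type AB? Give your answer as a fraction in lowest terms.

Diego's father's ABO genotype from I^A I^B × I^A I^B: 1/4 I^A I^A, 1/2 I^A I^B, 1/4 I^B I^B.
Crossing each possibility with the mother I^B i and summing P(type AB): 1/4·1/2 + 1/2·1/4 + 1/4·0 = 1/4.

1/4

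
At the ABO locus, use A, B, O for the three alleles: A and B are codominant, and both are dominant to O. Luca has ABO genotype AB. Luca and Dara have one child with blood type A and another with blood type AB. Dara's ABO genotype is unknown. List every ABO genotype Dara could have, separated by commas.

AA, AB, AO, BO

For each candidate genotype of Dara, check whether crossing it with AB can produce every observed child phenotype.
  AA → possible child types {A, AB} ✓
  AB → possible child types {A, B, AB} ✓
  AO → possible child types {A, B, AB} ✓
  BB → possible child types {B, AB} ✗
  BO → possible child types {A, B, AB} ✓
  OO → possible child types {A, B} ✗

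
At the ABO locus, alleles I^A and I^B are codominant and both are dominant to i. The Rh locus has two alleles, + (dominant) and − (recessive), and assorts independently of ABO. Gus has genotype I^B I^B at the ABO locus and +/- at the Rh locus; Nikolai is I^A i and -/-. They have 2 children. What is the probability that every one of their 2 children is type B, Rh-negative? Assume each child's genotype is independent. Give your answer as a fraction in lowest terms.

1/16

ABO cross I^B I^B × I^A i → 1/2 B, 1/2 AB.
Rh cross +/- × -/- → 1/2 Rh+, 1/2 Rh-; so P(type B, Rh-negative) = 1/2 × 1/2 = 1/4 per child.
All 2 independent: (1/4)^2 = 1/16.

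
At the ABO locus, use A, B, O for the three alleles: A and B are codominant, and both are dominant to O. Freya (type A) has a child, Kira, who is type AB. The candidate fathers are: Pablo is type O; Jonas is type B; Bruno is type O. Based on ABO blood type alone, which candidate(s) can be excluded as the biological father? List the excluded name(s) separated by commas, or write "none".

A candidate is excluded only if no genotype consistent with his phenotype could produce a type AB child with a type A mother.
Pablo (type O): no genotype consistent with that phenotype can produce a type-AB child with a type-A mother.
Bruno (type O): no genotype consistent with that phenotype can produce a type-AB child with a type-A mother.

Pablo, Bruno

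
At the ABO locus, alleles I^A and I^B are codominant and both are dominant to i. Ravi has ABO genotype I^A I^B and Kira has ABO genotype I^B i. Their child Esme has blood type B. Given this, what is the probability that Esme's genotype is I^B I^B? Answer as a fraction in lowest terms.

Cross I^A I^B × I^B i → 1/4 I^A I^B, 1/4 I^A i, 1/4 I^B I^B, 1/4 I^B i.
Type-B genotypes among offspring: I^B I^B (1/4), I^B i (1/4); total 1/2.
P(I^B I^B | type B) = (1/4) / (1/2) = 1/2.

1/2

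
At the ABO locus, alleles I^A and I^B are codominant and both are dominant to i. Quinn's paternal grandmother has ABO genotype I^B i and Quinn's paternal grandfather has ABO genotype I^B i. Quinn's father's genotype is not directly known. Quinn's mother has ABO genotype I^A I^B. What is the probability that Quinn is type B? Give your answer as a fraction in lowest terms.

1/2

Quinn's father's ABO genotype from I^B i × I^B i: 1/4 I^B I^B, 1/2 I^B i, 1/4 i i.
Crossing each possibility with the mother I^A I^B and summing P(type B): 1/4·1/2 + 1/2·1/2 + 1/4·1/2 = 1/2.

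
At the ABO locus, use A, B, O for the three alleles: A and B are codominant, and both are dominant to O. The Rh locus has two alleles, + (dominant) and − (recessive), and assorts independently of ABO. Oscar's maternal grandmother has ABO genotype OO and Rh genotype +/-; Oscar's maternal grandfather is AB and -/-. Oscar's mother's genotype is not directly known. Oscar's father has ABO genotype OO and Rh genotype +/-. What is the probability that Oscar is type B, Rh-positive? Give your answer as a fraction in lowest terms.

Oscar's mother's ABO genotype from OO × AB: 1/2 AO, 1/2 BO.
Crossing each possibility with the father OO and summing P(type B): 1/2·0 + 1/2·1/2 = 1/4.
Similarly for Rh via the mother's Rh distribution: P(Rh+) = 5/8.
Independent loci: 1/4 × 5/8 = 5/32.

5/32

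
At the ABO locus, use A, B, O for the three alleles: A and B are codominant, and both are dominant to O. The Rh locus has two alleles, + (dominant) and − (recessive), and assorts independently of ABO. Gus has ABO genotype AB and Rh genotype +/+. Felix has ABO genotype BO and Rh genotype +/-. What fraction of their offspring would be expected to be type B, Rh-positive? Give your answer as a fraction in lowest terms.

ABO cross AB × BO → offspring phenotypes: 1/4 A, 1/2 B, 1/4 AB.
Rh cross +/+ × +/- → 1 Rh+.
Independent loci: P(type B, Rh-positive) = 1/2 × 1 = 1/2.

1/2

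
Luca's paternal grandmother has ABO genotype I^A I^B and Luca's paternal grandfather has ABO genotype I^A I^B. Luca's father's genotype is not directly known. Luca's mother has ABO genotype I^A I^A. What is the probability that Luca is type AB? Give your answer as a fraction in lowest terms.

Luca's father's ABO genotype from I^A I^B × I^A I^B: 1/4 I^A I^A, 1/2 I^A I^B, 1/4 I^B I^B.
Crossing each possibility with the mother I^A I^A and summing P(type AB): 1/4·0 + 1/2·1/2 + 1/4·1 = 1/2.

1/2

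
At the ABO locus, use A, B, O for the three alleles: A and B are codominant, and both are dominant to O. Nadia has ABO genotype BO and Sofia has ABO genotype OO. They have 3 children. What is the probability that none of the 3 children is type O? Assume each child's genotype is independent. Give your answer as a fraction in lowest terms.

1/8

ABO cross BO × OO → 1/2 O, 1/2 B.
So P(type O) = 1/2 per child.
P(not type O) = 1/2 for one child; (1/2)^3 = 1/8.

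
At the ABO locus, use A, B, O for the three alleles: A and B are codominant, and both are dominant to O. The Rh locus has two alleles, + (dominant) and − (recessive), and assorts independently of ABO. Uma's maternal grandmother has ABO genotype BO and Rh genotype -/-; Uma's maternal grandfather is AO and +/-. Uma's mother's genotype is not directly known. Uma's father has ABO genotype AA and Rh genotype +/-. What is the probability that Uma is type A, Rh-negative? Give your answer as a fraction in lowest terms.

Uma's mother's ABO genotype from BO × AO: 1/4 AB, 1/4 AO, 1/4 BO, 1/4 OO.
Crossing each possibility with the father AA and summing P(type A): 1/4·1/2 + 1/4·1 + 1/4·1/2 + 1/4·1 = 3/4.
Similarly for Rh via the mother's Rh distribution: P(Rh-) = 3/8.
Independent loci: 3/4 × 3/8 = 9/32.

9/32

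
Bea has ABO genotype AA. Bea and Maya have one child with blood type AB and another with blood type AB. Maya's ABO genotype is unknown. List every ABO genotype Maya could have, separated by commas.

For each candidate genotype of Maya, check whether crossing it with AA can produce every observed child phenotype.
  AA → possible child types {A} ✗
  AB → possible child types {A, AB} ✓
  AO → possible child types {A} ✗
  BB → possible child types {AB} ✓
  BO → possible child types {A, AB} ✓
  OO → possible child types {A} ✗

AB, BB, BO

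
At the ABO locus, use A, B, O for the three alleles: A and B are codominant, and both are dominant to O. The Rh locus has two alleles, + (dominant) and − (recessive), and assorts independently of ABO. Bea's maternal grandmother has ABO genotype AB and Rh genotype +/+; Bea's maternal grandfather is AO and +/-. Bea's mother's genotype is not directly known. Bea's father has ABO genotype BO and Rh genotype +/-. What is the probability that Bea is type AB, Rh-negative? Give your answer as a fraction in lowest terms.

1/32

Bea's mother's ABO genotype from AB × AO: 1/4 AA, 1/4 AB, 1/4 AO, 1/4 BO.
Crossing each possibility with the father BO and summing P(type AB): 1/4·1/2 + 1/4·1/4 + 1/4·1/4 + 1/4·0 = 1/4.
Similarly for Rh via the mother's Rh distribution: P(Rh-) = 1/8.
Independent loci: 1/4 × 1/8 = 1/32.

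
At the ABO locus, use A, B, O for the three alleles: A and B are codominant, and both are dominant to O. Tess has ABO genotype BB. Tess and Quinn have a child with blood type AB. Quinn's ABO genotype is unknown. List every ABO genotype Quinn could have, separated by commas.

For each candidate genotype of Quinn, check whether crossing it with BB can produce every observed child phenotype.
  AA → possible child types {AB} ✓
  AB → possible child types {B, AB} ✓
  AO → possible child types {B, AB} ✓
  BB → possible child types {B} ✗
  BO → possible child types {B} ✗
  OO → possible child types {B} ✗

AA, AB, AO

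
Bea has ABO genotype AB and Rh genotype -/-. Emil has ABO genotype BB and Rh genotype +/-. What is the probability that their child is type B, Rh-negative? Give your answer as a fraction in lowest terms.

ABO cross AB × BB → offspring phenotypes: 1/2 B, 1/2 AB.
Rh cross -/- × +/- → 1/2 Rh+, 1/2 Rh-.
Independent loci: P(type B, Rh-negative) = 1/2 × 1/2 = 1/4.

1/4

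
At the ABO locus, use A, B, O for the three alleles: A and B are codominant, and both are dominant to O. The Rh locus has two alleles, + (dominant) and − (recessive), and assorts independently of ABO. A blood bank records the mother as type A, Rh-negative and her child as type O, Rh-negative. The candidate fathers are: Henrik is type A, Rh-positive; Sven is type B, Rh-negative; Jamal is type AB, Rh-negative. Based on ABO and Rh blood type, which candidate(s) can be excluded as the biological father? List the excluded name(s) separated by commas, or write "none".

A candidate is excluded only if no genotype consistent with his phenotype could produce a type O, Rh-negative child with a type A, Rh-negative mother.
Jamal (type AB, Rh-): no genotype consistent with that phenotype can produce a type-O Rh- child with a type-A mother.

Jamal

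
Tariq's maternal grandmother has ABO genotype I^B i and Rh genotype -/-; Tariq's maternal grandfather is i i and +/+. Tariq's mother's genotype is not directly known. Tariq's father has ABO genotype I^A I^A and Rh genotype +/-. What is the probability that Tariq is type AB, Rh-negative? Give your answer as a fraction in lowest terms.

1/16

Tariq's mother's ABO genotype from I^B i × i i: 1/2 I^B i, 1/2 i i.
Crossing each possibility with the father I^A I^A and summing P(type AB): 1/2·1/2 + 1/2·0 = 1/4.
Similarly for Rh via the mother's Rh distribution: P(Rh-) = 1/4.
Independent loci: 1/4 × 1/4 = 1/16.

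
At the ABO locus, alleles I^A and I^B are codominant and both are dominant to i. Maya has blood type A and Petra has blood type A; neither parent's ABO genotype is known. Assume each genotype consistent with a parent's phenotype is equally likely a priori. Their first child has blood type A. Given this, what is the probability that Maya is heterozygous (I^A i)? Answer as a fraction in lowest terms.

Possible genotypes: Maya ∈ {I^A I^A, I^A i}; Petra ∈ {I^A I^A, I^A i}.
Weight each parental genotype pair by prior × P(type-A child):
  I^A I^A × I^A I^A: posterior weight 4/15.
  I^A I^A × I^A i: posterior weight 4/15.
  I^A i × I^A I^A: posterior weight 4/15.
  I^A i × I^A i: posterior weight 1/5.
Sum the posterior weight over pairs where Maya is I^A i: 7/15.

7/15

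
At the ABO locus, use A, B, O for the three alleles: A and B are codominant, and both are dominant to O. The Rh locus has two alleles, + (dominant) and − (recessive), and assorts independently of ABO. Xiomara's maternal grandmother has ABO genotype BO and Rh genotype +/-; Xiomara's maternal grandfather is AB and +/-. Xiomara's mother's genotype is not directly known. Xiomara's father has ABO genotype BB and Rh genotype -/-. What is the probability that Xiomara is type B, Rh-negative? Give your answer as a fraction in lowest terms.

3/8

Xiomara's mother's ABO genotype from BO × AB: 1/4 AB, 1/4 AO, 1/4 BB, 1/4 BO.
Crossing each possibility with the father BB and summing P(type B): 1/4·1/2 + 1/4·1/2 + 1/4·1 + 1/4·1 = 3/4.
Similarly for Rh via the mother's Rh distribution: P(Rh-) = 1/2.
Independent loci: 3/4 × 1/2 = 3/8.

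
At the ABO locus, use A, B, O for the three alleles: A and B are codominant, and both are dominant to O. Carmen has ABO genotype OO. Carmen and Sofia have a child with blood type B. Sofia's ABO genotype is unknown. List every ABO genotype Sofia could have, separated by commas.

AB, BB, BO

For each candidate genotype of Sofia, check whether crossing it with OO can produce every observed child phenotype.
  AA → possible child types {A} ✗
  AB → possible child types {A, B} ✓
  AO → possible child types {O, A} ✗
  BB → possible child types {B} ✓
  BO → possible child types {O, B} ✓
  OO → possible child types {O} ✗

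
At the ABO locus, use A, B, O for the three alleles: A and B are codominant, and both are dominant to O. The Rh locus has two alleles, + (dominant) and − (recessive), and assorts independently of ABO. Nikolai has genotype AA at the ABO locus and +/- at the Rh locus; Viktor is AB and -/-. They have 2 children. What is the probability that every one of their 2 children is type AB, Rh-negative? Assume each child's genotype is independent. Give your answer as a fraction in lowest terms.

1/16

ABO cross AA × AB → 1/2 A, 1/2 AB.
Rh cross +/- × -/- → 1/2 Rh+, 1/2 Rh-; so P(type AB, Rh-negative) = 1/2 × 1/2 = 1/4 per child.
All 2 independent: (1/4)^2 = 1/16.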